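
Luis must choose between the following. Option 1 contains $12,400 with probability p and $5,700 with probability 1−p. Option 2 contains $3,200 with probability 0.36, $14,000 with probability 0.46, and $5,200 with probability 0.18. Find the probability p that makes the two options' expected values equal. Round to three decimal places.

p = 0.422

EV(Option 2) = 0.36 × 3200 + 0.46 × 14000 + 0.18 × 5200 = 1152 + 6440 + 936 = 8528
p·12400 + (1−p)·5700 = 8528
6700p + 5700 = 8528
p = (8528 − 5700) / 6700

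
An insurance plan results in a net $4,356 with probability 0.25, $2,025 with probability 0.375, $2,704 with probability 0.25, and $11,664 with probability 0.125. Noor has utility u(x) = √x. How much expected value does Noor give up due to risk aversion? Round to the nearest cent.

$397.36

E[u] = 0.25·√4356 + 0.375·√2025 + 0.25·√2704 + 0.125·√11664 = 0.25·66 + 0.375·45 + 0.25·52 + 0.125·108 = 59.875
CE = (59.875)² = 3585.015625
Risk premium = EV − CE = 3982.375 − 3585.015625 = 397.359375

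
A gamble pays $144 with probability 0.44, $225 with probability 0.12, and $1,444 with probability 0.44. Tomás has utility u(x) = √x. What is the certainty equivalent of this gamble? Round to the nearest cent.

E[u] = 0.44·√144 + 0.12·√225 + 0.44·√1444 = 0.44·12 + 0.12·15 + 0.44·38 = 23.8
CE = (23.8)² = 566.44

$566.44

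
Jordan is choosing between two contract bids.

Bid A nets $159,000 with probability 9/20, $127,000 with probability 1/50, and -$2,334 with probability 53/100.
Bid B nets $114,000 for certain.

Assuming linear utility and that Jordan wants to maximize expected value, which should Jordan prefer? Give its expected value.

Bid B ($114,000)

Bid A = 9/20 × 159000 + 1/50 × 127000 + 53/100 × (-2334) = 71550 + 2540 − 1237.02 = 72852.98
Bid B: 114000 (certain)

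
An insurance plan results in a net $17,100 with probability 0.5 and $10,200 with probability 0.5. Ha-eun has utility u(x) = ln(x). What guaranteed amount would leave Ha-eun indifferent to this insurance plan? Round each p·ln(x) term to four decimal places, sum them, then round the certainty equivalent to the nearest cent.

$13,206.97

E[u] = 0.5·ln(17100) + 0.5·ln(10200) = 4.8734 + 4.6151 = 9.4885
CE = e^9.4885 ≈ 13206.97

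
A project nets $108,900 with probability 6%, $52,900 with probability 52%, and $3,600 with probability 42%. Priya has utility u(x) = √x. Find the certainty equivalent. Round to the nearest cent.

$27,093.16

E[u] = 0.06·√108900 + 0.52·√52900 + 0.42·√3600 = 0.06·330 + 0.52·230 + 0.42·60 = 164.6
CE = (164.6)² = 27093.16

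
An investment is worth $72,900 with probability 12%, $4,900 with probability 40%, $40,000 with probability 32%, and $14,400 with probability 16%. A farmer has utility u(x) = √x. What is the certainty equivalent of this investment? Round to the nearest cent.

E[u] = 0.12·√72900 + 0.4·√4900 + 0.32·√40000 + 0.16·√14400 = 0.12·270 + 0.4·70 + 0.32·200 + 0.16·120 = 143.6
CE = (143.6)² = 20620.96

$20,620.96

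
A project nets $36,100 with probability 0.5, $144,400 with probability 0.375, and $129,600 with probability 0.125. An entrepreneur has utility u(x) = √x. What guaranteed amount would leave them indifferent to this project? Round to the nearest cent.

$79,806.25

E[u] = 0.5·√36100 + 0.375·√144400 + 0.125·√129600 = 0.5·190 + 0.375·380 + 0.125·360 = 282.5
CE = (282.5)² = 79806.25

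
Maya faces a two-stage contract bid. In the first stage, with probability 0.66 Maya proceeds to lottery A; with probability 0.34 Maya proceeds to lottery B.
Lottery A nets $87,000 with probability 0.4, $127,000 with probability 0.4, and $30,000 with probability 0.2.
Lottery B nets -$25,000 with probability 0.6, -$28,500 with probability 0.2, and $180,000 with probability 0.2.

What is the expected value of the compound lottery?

EV(A) = 0.4 × 87000 + 0.4 × 127000 + 0.2 × 30000 = 34800 + 50800 + 6000 = 91600
EV(B) = 0.6 × (-25000) + 0.2 × (-28500) + 0.2 × 180000 = -15000 − 5700 + 36000 = 15300
Overall = 0.66 × 91600 + 0.34 × 15300 = 60456 + 5202 = 65658

$65,658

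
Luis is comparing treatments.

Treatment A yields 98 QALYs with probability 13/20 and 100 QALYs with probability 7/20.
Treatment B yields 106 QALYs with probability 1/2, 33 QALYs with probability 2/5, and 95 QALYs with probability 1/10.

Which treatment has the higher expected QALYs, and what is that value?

Treatment A (98.7 QALYs)

Treatment A = 13/20 × 98 + 7/20 × 100 = 63.7 + 35 = 98.7
Treatment B = 1/2 × 106 + 2/5 × 33 + 1/10 × 95 = 53 + 13.2 + 9.5 = 75.7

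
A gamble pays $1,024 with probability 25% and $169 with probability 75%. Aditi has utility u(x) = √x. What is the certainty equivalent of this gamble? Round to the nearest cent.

E[u] = 0.25·√1024 + 0.75·√169 = 0.25·32 + 0.75·13 = 17.75
CE = (17.75)² = 315.0625

$315.06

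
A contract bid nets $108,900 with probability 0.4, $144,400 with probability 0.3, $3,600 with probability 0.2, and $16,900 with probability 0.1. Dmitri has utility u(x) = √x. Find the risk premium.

E[u] = 0.4·√108900 + 0.3·√144400 + 0.2·√3600 + 0.1·√16900 = 0.4·330 + 0.3·380 + 0.2·60 + 0.1·130 = 271
CE = (271)² = 73441
Risk premium = EV − CE = 89290 − 73441 = 15849

$15,849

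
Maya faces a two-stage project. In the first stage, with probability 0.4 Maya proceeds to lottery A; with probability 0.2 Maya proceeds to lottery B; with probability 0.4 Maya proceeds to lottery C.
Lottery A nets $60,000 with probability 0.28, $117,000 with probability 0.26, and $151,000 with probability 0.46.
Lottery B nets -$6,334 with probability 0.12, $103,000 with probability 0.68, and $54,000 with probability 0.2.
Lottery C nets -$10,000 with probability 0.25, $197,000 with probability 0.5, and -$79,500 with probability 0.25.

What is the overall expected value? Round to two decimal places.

EV(A) = 0.28 × 60000 + 0.26 × 117000 + 0.46 × 151000 = 16800 + 30420 + 69460 = 116680
EV(B) = 0.12 × (-6334) + 0.68 × 103000 + 0.2 × 54000 = -760.08 + 70040 + 10800 = 80079.92
EV(C) = 0.25 × (-10000) + 0.5 × 197000 + 0.25 × (-79500) = -2500 + 98500 − 19875 = 76125
Overall = 0.4 × 116680 + 0.2 × 80079.92 + 0.4 × 76125 = 46672 + 16015.984 + 30450 = 93137.984

$93,137.98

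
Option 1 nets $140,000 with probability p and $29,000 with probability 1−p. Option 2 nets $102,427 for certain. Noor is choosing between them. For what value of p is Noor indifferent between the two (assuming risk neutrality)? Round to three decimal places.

p·140000 + (1−p)·29000 = 102427
111000p + 29000 = 102427
p = (102427 − 29000) / 111000

p = 0.662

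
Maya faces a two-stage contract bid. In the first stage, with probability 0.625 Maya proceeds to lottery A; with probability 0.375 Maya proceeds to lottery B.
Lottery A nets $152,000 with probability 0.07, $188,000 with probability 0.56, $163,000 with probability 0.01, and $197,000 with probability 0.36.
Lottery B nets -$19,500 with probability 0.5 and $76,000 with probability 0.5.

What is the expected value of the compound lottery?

EV(A) = 0.07 × 152000 + 0.56 × 188000 + 0.01 × 163000 + 0.36 × 197000 = 10640 + 105280 + 1630 + 70920 = 188470
EV(B) = 0.5 × (-19500) + 0.5 × 76000 = -9750 + 38000 = 28250
Overall = 0.625 × 188470 + 0.375 × 28250 = 117793.75 + 10593.75 = 128387.5

$128,387.50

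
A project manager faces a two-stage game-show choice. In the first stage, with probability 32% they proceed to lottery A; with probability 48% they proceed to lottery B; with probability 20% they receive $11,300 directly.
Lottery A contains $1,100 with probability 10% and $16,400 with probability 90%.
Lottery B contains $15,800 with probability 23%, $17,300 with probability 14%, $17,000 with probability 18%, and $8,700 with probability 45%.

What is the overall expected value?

$13,273.28

EV(A) = 0.1 × 1100 + 0.9 × 16400 = 110 + 14760 = 14870
EV(B) = 0.23 × 15800 + 0.14 × 17300 + 0.18 × 17000 + 0.45 × 8700 = 3634 + 2422 + 3060 + 3915 = 13031
Branch C: 11300 (certain)
Overall = 0.32 × 14870 + 0.48 × 13031 + 0.2 × 11300 = 4758.4 + 6254.88 + 2260 = 13273.28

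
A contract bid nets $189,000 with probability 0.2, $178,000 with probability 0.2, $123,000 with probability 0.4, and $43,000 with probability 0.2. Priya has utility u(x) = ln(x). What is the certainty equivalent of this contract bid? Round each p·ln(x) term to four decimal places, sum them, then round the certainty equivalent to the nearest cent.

$116,961.49

E[u] = 0.2·ln(189000) + 0.2·ln(178000) + 0.4·ln(123000) + 0.2·ln(43000) = 2.4299 + 2.4179 + 4.6880 + 2.1338 = 11.6696
CE = e^11.6696 ≈ 116961.49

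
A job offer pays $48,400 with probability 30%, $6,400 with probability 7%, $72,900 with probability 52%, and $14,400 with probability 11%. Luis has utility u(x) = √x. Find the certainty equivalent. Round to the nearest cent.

E[u] = 0.3·√48400 + 0.07·√6400 + 0.52·√72900 + 0.11·√14400 = 0.3·220 + 0.07·80 + 0.52·270 + 0.11·120 = 225.2
CE = (225.2)² = 50715.04

$50,715.04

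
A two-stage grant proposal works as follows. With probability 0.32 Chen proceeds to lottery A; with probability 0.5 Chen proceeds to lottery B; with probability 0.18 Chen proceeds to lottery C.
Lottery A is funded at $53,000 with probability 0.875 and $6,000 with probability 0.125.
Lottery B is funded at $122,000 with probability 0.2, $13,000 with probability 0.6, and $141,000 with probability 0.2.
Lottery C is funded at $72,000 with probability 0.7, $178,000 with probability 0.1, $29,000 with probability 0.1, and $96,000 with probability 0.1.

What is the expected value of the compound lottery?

EV(A) = 0.875 × 53000 + 0.125 × 6000 = 46375 + 750 = 47125
EV(B) = 0.2 × 122000 + 0.6 × 13000 + 0.2 × 141000 = 24400 + 7800 + 28200 = 60400
EV(C) = 0.7 × 72000 + 0.1 × 178000 + 0.1 × 29000 + 0.1 × 96000 = 50400 + 17800 + 2900 + 9600 = 80700
Overall = 0.32 × 47125 + 0.5 × 60400 + 0.18 × 80700 = 15080 + 30200 + 14526 = 59806

$59,806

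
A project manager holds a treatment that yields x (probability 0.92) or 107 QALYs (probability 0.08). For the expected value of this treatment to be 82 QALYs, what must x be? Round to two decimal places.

0.92·x + 0.08·107 = 82
0.92·x = 82 − 8.56 = 73.44
x = 73.44 / 0.92 = 79.8261

x = 79.83 QALYs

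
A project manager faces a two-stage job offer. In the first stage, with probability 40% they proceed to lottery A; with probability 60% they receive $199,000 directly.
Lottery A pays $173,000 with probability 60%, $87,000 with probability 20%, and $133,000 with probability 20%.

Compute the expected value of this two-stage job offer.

$178,520

EV(A) = 0.6 × 173000 + 0.2 × 87000 + 0.2 × 133000 = 103800 + 17400 + 26600 = 147800
Branch B: 199000 (certain)
Overall = 0.4 × 147800 + 0.6 × 199000 = 59120 + 119400 = 178520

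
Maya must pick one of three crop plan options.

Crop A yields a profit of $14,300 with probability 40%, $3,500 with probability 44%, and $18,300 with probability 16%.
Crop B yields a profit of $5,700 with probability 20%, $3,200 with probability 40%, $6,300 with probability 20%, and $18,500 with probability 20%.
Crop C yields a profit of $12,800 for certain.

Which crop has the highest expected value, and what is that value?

Crop A = 0.4 × 14300 + 0.44 × 3500 + 0.16 × 18300 = 5720 + 1540 + 2928 = 10188
Crop B = 0.2 × 5700 + 0.4 × 3200 + 0.2 × 6300 + 0.2 × 18500 = 1140 + 1280 + 1260 + 3700 = 7380
Crop C: 12800 (certain)

Crop C ($12,800)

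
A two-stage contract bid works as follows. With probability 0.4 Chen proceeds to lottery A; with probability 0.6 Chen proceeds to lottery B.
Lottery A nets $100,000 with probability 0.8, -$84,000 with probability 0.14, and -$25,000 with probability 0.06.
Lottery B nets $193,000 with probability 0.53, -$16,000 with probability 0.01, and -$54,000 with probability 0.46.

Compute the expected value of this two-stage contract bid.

EV(A) = 0.8 × 100000 + 0.14 × (-84000) + 0.06 × (-25000) = 80000 − 11760 − 1500 = 66740
EV(B) = 0.53 × 193000 + 0.01 × (-16000) + 0.46 × (-54000) = 102290 − 160 − 24840 = 77290
Overall = 0.4 × 66740 + 0.6 × 77290 = 26696 + 46374 = 73070

$73,070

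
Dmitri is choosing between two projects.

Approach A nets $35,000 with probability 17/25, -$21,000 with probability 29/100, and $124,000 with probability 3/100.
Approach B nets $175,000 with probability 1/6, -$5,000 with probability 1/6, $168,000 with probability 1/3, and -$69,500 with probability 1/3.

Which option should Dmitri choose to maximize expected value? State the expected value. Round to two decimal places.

Approach A = 17/25 × 35000 + 29/100 × (-21000) + 3/100 × 124000 = 23800 − 6090 + 3720 = 21430
Approach B = 1/6 × 175000 + 1/6 × (-5000) + 1/3 × 168000 + 1/3 × (-69500) = 29166.6667 − 833.3333 + 56000 − 23166.6667 = 61166.6667

Approach B ($61,166.67)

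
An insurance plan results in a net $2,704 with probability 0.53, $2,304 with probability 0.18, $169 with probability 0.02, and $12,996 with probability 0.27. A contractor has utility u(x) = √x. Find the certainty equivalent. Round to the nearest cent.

$4,521.22

E[u] = 0.53·√2704 + 0.18·√2304 + 0.02·√169 + 0.27·√12996 = 0.53·52 + 0.18·48 + 0.02·13 + 0.27·114 = 67.24
CE = (67.24)² = 4521.2176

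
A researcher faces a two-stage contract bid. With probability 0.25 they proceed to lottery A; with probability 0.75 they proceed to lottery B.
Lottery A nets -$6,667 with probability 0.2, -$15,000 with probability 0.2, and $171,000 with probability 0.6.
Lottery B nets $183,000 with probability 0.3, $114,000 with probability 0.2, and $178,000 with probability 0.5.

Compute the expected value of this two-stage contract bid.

EV(A) = 0.2 × (-6667) + 0.2 × (-15000) + 0.6 × 171000 = -1333.4 − 3000 + 102600 = 98266.6
EV(B) = 0.3 × 183000 + 0.2 × 114000 + 0.5 × 178000 = 54900 + 22800 + 89000 = 166700
Overall = 0.25 × 98266.6 + 0.75 × 166700 = 24566.65 + 125025 = 149591.65

$149,591.65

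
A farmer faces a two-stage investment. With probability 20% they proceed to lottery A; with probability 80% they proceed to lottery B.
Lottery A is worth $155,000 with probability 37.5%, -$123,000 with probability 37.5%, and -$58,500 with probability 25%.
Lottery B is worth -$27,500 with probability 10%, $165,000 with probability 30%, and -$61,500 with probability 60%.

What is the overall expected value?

$7,355

EV(A) = 0.375 × 155000 + 0.375 × (-123000) + 0.25 × (-58500) = 58125 − 46125 − 14625 = -2625
EV(B) = 0.1 × (-27500) + 0.3 × 165000 + 0.6 × (-61500) = -2750 + 49500 − 36900 = 9850
Overall = 0.2 × (-2625) + 0.8 × 9850 = -525 + 7880 = 7355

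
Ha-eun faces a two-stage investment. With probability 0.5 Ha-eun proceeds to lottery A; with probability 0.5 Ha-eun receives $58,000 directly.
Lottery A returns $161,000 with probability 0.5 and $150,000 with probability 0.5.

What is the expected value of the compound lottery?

EV(A) = 0.5 × 161000 + 0.5 × 150000 = 80500 + 75000 = 155500
Branch B: 58000 (certain)
Overall = 0.5 × 155500 + 0.5 × 58000 = 77750 + 29000 = 106750

$106,750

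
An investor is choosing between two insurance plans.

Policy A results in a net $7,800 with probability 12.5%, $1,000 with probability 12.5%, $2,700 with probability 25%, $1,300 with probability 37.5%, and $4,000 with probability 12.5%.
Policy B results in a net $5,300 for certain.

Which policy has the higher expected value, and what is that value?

Policy B ($5,300)

Policy A = 0.125 × 7800 + 0.125 × 1000 + 0.25 × 2700 + 0.375 × 1300 + 0.125 × 4000 = 975 + 125 + 675 + 487.5 + 500 = 2762.5
Policy B: 5300 (certain)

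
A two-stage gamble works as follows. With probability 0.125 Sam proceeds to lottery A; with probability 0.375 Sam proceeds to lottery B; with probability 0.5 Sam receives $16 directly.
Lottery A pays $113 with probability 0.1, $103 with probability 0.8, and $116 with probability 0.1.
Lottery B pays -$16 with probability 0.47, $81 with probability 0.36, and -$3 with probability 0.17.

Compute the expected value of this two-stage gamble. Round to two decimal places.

EV(A) = 0.1 × 113 + 0.8 × 103 + 0.1 × 116 = 11.3 + 82.4 + 11.6 = 105.3
EV(B) = 0.47 × (-16) + 0.36 × 81 + 0.17 × (-3) = -7.52 + 29.16 − 0.51 = 21.13
Branch C: 16 (certain)
Overall = 0.125 × 105.3 + 0.375 × 21.13 + 0.5 × 16 = 13.1625 + 7.92375 + 8 = 29.08625

$29.09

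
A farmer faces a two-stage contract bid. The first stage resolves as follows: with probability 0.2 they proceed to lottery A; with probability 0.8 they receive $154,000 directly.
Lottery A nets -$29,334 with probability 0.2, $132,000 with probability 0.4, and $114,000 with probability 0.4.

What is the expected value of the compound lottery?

$141,706.64

EV(A) = 0.2 × (-29334) + 0.4 × 132000 + 0.4 × 114000 = -5866.8 + 52800 + 45600 = 92533.2
Branch B: 154000 (certain)
Overall = 0.2 × 92533.2 + 0.8 × 154000 = 18506.64 + 123200 = 141706.64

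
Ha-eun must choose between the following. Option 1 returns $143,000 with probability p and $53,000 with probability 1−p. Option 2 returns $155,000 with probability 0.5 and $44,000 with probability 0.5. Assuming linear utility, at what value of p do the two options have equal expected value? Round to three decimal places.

EV(Option 2) = 0.5 × 155000 + 0.5 × 44000 = 77500 + 22000 = 99500
p·143000 + (1−p)·53000 = 99500
90000p + 53000 = 99500
p = (99500 − 53000) / 90000

p = 0.517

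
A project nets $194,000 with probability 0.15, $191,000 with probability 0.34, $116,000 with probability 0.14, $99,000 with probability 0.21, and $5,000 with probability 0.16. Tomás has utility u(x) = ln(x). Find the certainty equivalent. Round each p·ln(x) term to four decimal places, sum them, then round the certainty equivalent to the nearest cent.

$86,829.35

E[u] = 0.15·ln(194000) + 0.34·ln(191000) + 0.14·ln(116000) + 0.21·ln(99000) + 0.16·ln(5000) = 1.8263 + 4.1344 + 1.6326 + 2.4156 + 1.3628 = 11.3717
CE = e^11.3717 ≈ 86829.35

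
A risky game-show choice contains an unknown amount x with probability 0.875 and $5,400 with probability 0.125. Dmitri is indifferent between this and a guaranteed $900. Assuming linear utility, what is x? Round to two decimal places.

x = $257.14

0.875·x + 0.125·5400 = 900
0.875·x = 900 − 675 = 225
x = 225 / 0.875 = 257.1429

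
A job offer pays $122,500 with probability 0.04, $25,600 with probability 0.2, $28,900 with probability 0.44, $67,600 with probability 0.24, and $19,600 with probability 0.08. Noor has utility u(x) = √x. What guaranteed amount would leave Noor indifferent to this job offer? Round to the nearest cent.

$37,791.36

E[u] = 0.04·√122500 + 0.2·√25600 + 0.44·√28900 + 0.24·√67600 + 0.08·√19600 = 0.04·350 + 0.2·160 + 0.44·170 + 0.24·260 + 0.08·140 = 194.4
CE = (194.4)² = 37791.36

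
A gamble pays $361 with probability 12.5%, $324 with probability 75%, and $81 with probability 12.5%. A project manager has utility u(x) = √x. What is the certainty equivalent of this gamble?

E[u] = 0.125·√361 + 0.75·√324 + 0.125·√81 = 0.125·19 + 0.75·18 + 0.125·9 = 17
CE = (17)² = 289

$289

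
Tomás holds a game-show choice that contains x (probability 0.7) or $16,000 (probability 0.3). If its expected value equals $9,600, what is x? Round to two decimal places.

0.7·x + 0.3·16000 = 9600
0.7·x = 9600 − 4800 = 4800
x = 4800 / 0.7 = 6857.1429

x = $6,857.14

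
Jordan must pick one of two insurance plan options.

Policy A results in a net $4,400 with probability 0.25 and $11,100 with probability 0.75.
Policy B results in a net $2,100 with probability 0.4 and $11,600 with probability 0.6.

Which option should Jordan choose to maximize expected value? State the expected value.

Policy A ($9,425)

Policy A = 0.25 × 4400 + 0.75 × 11100 = 1100 + 8325 = 9425
Policy B = 0.4 × 2100 + 0.6 × 11600 = 840 + 6960 = 7800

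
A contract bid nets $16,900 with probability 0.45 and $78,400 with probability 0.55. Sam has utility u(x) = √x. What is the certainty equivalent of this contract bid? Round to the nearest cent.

$45,156.25

E[u] = 0.45·√16900 + 0.55·√78400 = 0.45·130 + 0.55·280 = 212.5
CE = (212.5)² = 45156.25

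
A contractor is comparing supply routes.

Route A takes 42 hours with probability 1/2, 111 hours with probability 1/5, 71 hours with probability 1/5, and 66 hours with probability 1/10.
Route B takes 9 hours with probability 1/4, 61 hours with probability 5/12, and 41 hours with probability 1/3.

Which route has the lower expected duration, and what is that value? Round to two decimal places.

Route A = 1/2 × 42 + 1/5 × 111 + 1/5 × 71 + 1/10 × 66 = 21 + 22.2 + 14.2 + 6.6 = 64
Route B = 1/4 × 9 + 5/12 × 61 + 1/3 × 41 = 2.25 + 25.4167 + 13.6667 = 41.3333

Route B (41.33 hours)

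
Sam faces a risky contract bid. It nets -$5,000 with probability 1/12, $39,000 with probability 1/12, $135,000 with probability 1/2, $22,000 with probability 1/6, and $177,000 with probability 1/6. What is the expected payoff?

EV = 1/12 × (-5000) + 1/12 × 39000 + 1/2 × 135000 + 1/6 × 22000 + 1/6 × 177000 = -416.6667 + 3250 + 67500 + 3666.6667 + 29500 = 103500

$103,500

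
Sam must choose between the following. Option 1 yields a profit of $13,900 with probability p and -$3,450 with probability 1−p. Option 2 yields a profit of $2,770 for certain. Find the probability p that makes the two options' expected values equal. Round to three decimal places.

p·13900 + (1−p)·(-3450) = 2770
17350p − 3450 = 2770
p = (2770 + 3450) / 17350

p = 0.359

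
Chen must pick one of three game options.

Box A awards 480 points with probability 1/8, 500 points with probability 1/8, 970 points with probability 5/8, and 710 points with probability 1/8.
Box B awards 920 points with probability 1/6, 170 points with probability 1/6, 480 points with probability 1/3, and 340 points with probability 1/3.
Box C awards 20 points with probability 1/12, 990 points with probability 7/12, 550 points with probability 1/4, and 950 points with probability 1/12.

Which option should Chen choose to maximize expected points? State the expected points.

Box A (817.5 points)

Box A = 1/8 × 480 + 1/8 × 500 + 5/8 × 970 + 1/8 × 710 = 60 + 62.5 + 606.25 + 88.75 = 817.5
Box B = 1/6 × 920 + 1/6 × 170 + 1/3 × 480 + 1/3 × 340 = 153.3333 + 28.3333 + 160 + 113.3333 = 455
Box C = 1/12 × 20 + 7/12 × 990 + 1/4 × 550 + 1/12 × 950 = 1.6667 + 577.5 + 137.5 + 79.1667 = 795.8333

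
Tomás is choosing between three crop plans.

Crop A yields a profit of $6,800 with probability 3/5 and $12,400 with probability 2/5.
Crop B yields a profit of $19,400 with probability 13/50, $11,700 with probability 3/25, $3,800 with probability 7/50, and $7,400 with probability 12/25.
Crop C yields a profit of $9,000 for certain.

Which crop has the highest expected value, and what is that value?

Crop B ($10,532)

Crop A = 3/5 × 6800 + 2/5 × 12400 = 4080 + 4960 = 9040
Crop B = 13/50 × 19400 + 3/25 × 11700 + 7/50 × 3800 + 12/25 × 7400 = 5044 + 1404 + 532 + 3552 = 10532
Crop C: 9000 (certain)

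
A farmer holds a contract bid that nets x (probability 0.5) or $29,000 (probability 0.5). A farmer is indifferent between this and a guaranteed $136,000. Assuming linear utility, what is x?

x = $243,000

0.5·x + 0.5·29000 = 136000
0.5·x = 136000 − 14500 = 121500
x = 121500 / 0.5 = 243000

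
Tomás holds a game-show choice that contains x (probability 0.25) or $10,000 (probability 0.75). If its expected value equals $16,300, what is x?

0.25·x + 0.75·10000 = 16300
0.25·x = 16300 − 7500 = 8800
x = 8800 / 0.25 = 35200

x = $35,200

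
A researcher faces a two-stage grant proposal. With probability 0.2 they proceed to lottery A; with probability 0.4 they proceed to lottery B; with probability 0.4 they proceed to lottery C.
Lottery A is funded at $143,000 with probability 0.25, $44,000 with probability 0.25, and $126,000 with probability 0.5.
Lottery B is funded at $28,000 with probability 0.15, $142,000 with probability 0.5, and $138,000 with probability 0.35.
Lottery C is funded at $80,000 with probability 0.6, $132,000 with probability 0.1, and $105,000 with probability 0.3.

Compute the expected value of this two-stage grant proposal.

$108,430

EV(A) = 0.25 × 143000 + 0.25 × 44000 + 0.5 × 126000 = 35750 + 11000 + 63000 = 109750
EV(B) = 0.15 × 28000 + 0.5 × 142000 + 0.35 × 138000 = 4200 + 71000 + 48300 = 123500
EV(C) = 0.6 × 80000 + 0.1 × 132000 + 0.3 × 105000 = 48000 + 13200 + 31500 = 92700
Overall = 0.2 × 109750 + 0.4 × 123500 + 0.4 × 92700 = 21950 + 49400 + 37080 = 108430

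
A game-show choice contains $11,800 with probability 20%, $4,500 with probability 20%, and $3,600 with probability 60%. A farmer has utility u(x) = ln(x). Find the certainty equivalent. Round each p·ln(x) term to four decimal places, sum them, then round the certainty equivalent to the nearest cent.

E[u] = 0.2·ln(11800) + 0.2·ln(4500) + 0.6·ln(3600) = 1.8752 + 1.6824 + 4.9132 = 8.4708
CE = e^8.4708 ≈ 4773.33

$4,773.33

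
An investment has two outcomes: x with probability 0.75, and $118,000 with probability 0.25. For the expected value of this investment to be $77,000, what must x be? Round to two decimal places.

0.75·x + 0.25·118000 = 77000
0.75·x = 77000 − 29500 = 47500
x = 47500 / 0.75 = 63333.3333

x = $63,333.33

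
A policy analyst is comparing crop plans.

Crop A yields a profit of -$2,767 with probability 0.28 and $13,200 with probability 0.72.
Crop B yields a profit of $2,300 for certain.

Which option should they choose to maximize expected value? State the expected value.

Crop A ($8,729.24)

Crop A = 0.28 × (-2767) + 0.72 × 13200 = -774.76 + 9504 = 8729.24
Crop B: 2300 (certain)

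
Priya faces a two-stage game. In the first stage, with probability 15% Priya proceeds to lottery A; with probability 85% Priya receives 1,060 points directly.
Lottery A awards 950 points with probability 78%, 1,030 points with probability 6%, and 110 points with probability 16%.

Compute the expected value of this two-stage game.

EV(A) = 0.78 × 950 + 0.06 × 1030 + 0.16 × 110 = 741 + 61.8 + 17.6 = 820.4
Branch B: 1060 (certain)
Overall = 0.15 × 820.4 + 0.85 × 1060 = 123.06 + 901 = 1024.06

1024.06 points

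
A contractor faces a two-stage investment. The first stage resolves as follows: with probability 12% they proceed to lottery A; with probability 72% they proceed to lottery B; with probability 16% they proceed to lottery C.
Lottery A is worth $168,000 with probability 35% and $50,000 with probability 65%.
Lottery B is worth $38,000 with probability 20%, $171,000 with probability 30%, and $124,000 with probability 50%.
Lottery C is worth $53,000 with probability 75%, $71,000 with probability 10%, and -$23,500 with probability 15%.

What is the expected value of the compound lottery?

$104,936

EV(A) = 0.35 × 168000 + 0.65 × 50000 = 58800 + 32500 = 91300
EV(B) = 0.2 × 38000 + 0.3 × 171000 + 0.5 × 124000 = 7600 + 51300 + 62000 = 120900
EV(C) = 0.75 × 53000 + 0.1 × 71000 + 0.15 × (-23500) = 39750 + 7100 − 3525 = 43325
Overall = 0.12 × 91300 + 0.72 × 120900 + 0.16 × 43325 = 10956 + 87048 + 6932 = 104936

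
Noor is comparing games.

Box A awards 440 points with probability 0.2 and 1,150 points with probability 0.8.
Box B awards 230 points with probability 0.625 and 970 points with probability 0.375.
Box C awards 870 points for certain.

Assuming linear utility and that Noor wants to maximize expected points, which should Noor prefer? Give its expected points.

Box A (1,008 points)

Box A = 0.2 × 440 + 0.8 × 1150 = 88 + 920 = 1008
Box B = 0.625 × 230 + 0.375 × 970 = 143.75 + 363.75 = 507.5
Box C: 870 (certain)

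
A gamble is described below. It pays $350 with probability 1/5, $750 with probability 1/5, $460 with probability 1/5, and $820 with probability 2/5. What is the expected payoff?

$640

EV = 1/5 × 350 + 1/5 × 750 + 1/5 × 460 + 2/5 × 820 = 70 + 150 + 92 + 328 = 640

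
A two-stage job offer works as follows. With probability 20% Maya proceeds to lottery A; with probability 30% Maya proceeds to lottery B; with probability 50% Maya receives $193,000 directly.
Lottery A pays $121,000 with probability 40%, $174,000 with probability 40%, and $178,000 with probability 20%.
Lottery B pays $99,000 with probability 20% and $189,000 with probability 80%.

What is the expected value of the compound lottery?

$178,520

EV(A) = 0.4 × 121000 + 0.4 × 174000 + 0.2 × 178000 = 48400 + 69600 + 35600 = 153600
EV(B) = 0.2 × 99000 + 0.8 × 189000 = 19800 + 151200 = 171000
Branch C: 193000 (certain)
Overall = 0.2 × 153600 + 0.3 × 171000 + 0.5 × 193000 = 30720 + 51300 + 96500 = 178520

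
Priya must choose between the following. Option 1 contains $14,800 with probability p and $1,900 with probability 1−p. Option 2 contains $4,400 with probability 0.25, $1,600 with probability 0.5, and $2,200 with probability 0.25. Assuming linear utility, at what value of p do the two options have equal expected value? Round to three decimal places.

p = 0.043

EV(Option 2) = 0.25 × 4400 + 0.5 × 1600 + 0.25 × 2200 = 1100 + 800 + 550 = 2450
p·14800 + (1−p)·1900 = 2450
12900p + 1900 = 2450
p = (2450 − 1900) / 12900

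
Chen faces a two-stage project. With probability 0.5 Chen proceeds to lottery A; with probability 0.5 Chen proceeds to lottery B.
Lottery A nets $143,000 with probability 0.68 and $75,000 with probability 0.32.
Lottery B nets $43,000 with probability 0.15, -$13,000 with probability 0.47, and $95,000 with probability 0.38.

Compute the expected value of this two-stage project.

$78,840

EV(A) = 0.68 × 143000 + 0.32 × 75000 = 97240 + 24000 = 121240
EV(B) = 0.15 × 43000 + 0.47 × (-13000) + 0.38 × 95000 = 6450 − 6110 + 36100 = 36440
Overall = 0.5 × 121240 + 0.5 × 36440 = 60620 + 18220 = 78840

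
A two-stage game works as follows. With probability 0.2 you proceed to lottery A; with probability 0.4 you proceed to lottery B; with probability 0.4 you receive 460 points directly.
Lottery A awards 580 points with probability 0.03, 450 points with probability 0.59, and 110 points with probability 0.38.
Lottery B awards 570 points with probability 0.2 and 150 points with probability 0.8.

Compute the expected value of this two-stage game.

342.54 points

EV(A) = 0.03 × 580 + 0.59 × 450 + 0.38 × 110 = 17.4 + 265.5 + 41.8 = 324.7
EV(B) = 0.2 × 570 + 0.8 × 150 = 114 + 120 = 234
Branch C: 460 (certain)
Overall = 0.2 × 324.7 + 0.4 × 234 + 0.4 × 460 = 64.94 + 93.6 + 184 = 342.54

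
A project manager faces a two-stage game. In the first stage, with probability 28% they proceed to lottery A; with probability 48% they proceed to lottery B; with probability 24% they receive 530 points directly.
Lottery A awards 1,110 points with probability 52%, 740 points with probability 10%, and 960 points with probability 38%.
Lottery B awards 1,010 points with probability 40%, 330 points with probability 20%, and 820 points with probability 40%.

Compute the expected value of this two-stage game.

794.72 points

EV(A) = 0.52 × 1110 + 0.1 × 740 + 0.38 × 960 = 577.2 + 74 + 364.8 = 1016
EV(B) = 0.4 × 1010 + 0.2 × 330 + 0.4 × 820 = 404 + 66 + 328 = 798
Branch C: 530 (certain)
Overall = 0.28 × 1016 + 0.48 × 798 + 0.24 × 530 = 284.48 + 383.04 + 127.2 = 794.72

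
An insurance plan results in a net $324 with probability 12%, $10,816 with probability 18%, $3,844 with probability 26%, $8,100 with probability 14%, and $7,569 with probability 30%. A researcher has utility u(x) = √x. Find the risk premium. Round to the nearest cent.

E[u] = 0.12·√324 + 0.18·√10816 + 0.26·√3844 + 0.14·√8100 + 0.3·√7569 = 0.12·18 + 0.18·104 + 0.26·62 + 0.14·90 + 0.3·87 = 75.7
CE = (75.7)² = 5730.49
Risk premium = EV − CE = 6389.9 − 5730.49 = 659.41

$659.41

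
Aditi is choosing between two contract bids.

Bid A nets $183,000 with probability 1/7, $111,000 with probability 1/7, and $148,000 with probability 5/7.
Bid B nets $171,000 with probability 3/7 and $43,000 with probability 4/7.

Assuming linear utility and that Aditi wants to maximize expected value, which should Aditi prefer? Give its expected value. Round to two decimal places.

Bid A = 1/7 × 183000 + 1/7 × 111000 + 5/7 × 148000 = 26142.8571 + 15857.1429 + 105714.2857 = 147714.2857
Bid B = 3/7 × 171000 + 4/7 × 43000 = 73285.7143 + 24571.4286 = 97857.1429

Bid A ($147,714.29)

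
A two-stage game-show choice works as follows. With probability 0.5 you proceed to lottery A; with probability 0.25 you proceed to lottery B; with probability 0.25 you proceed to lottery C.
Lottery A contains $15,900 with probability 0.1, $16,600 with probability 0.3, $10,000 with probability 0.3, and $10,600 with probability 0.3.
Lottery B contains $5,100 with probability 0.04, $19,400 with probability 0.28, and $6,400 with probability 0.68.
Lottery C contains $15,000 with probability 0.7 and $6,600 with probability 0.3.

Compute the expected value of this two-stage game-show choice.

EV(A) = 0.1 × 15900 + 0.3 × 16600 + 0.3 × 10000 + 0.3 × 10600 = 1590 + 4980 + 3000 + 3180 = 12750
EV(B) = 0.04 × 5100 + 0.28 × 19400 + 0.68 × 6400 = 204 + 5432 + 4352 = 9988
EV(C) = 0.7 × 15000 + 0.3 × 6600 = 10500 + 1980 = 12480
Overall = 0.5 × 12750 + 0.25 × 9988 + 0.25 × 12480 = 6375 + 2497 + 3120 = 11992

$11,992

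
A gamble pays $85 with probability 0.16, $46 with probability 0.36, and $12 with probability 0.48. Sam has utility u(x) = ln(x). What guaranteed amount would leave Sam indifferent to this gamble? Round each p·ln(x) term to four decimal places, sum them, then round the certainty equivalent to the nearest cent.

$26.63

E[u] = 0.16·ln(85) + 0.36·ln(46) + 0.48·ln(12) = 0.7108 + 1.3783 + 1.1928 = 3.2819
CE = e^3.2819 ≈ 26.63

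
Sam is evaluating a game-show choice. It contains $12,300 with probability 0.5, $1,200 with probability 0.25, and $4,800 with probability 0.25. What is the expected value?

EV = 0.5 × 12300 + 0.25 × 1200 + 0.25 × 4800 = 6150 + 300 + 1200 = 7650

$7,650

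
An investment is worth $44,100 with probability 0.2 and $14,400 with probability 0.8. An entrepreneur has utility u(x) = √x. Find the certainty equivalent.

E[u] = 0.2·√44100 + 0.8·√14400 = 0.2·210 + 0.8·120 = 138
CE = (138)² = 19044

$19,044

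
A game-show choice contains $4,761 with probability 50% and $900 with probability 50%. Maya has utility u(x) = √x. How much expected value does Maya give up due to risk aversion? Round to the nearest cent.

$380.25

E[u] = 0.5·√4761 + 0.5·√900 = 0.5·69 + 0.5·30 = 49.5
CE = (49.5)² = 2450.25
Risk premium = EV − CE = 2830.5 − 2450.25 = 380.25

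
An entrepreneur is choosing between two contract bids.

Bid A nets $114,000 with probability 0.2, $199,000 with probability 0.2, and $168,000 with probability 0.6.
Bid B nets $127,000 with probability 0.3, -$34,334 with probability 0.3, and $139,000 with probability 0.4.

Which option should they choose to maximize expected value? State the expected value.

Bid A ($163,400)

Bid A = 0.2 × 114000 + 0.2 × 199000 + 0.6 × 168000 = 22800 + 39800 + 100800 = 163400
Bid B = 0.3 × 127000 + 0.3 × (-34334) + 0.4 × 139000 = 38100 − 10300.2 + 55600 = 83399.8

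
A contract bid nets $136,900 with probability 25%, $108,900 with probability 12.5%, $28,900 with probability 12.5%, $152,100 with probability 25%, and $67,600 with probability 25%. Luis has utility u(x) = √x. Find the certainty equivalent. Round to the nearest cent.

E[u] = 0.25·√136900 + 0.125·√108900 + 0.125·√28900 + 0.25·√152100 + 0.25·√67600 = 0.25·370 + 0.125·330 + 0.125·170 + 0.25·390 + 0.25·260 = 317.5
CE = (317.5)² = 100806.25

$100,806.25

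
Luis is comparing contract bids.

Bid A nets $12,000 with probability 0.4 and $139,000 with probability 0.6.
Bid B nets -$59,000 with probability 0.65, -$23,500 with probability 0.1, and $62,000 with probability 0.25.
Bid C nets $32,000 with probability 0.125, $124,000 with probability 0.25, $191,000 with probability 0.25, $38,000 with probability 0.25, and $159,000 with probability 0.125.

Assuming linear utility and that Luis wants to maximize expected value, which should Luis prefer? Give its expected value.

Bid A = 0.4 × 12000 + 0.6 × 139000 = 4800 + 83400 = 88200
Bid B = 0.65 × (-59000) + 0.1 × (-23500) + 0.25 × 62000 = -38350 − 2350 + 15500 = -25200
Bid C = 0.125 × 32000 + 0.25 × 124000 + 0.25 × 191000 + 0.25 × 38000 + 0.125 × 159000 = 4000 + 31000 + 47750 + 9500 + 19875 = 112125

Bid C ($112,125)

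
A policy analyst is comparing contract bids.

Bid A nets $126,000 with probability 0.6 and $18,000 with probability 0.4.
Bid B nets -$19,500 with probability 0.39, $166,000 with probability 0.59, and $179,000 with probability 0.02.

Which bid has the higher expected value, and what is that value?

Bid B ($93,915)

Bid A = 0.6 × 126000 + 0.4 × 18000 = 75600 + 7200 = 82800
Bid B = 0.39 × (-19500) + 0.59 × 166000 + 0.02 × 179000 = -7605 + 97940 + 3580 = 93915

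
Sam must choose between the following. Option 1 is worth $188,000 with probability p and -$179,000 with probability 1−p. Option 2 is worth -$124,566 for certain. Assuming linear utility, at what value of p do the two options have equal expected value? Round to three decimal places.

p·188000 + (1−p)·(-179000) = -124566
367000p − 179000 = -124566
p = (-124566 + 179000) / 367000

p = 0.148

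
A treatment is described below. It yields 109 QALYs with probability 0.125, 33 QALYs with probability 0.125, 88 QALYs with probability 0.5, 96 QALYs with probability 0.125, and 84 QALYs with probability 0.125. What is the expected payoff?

EV = 0.125 × 109 + 0.125 × 33 + 0.5 × 88 + 0.125 × 96 + 0.125 × 84 = 13.625 + 4.125 + 44 + 12 + 10.5 = 84.25

84.25 QALYs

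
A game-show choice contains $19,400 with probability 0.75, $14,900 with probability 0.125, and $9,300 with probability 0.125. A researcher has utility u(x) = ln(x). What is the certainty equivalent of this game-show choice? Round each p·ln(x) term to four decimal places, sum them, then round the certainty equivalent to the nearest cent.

E[u] = 0.75·ln(19400) + 0.125·ln(14900) + 0.125·ln(9300) = 7.4048 + 1.2011 + 1.1422 = 9.7481
CE = e^9.7481 ≈ 17121.67

$17,121.67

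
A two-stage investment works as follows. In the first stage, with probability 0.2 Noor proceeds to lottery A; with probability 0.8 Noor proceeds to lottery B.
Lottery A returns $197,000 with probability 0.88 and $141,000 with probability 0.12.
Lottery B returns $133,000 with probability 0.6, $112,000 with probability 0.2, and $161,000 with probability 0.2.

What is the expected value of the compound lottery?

$145,576

EV(A) = 0.88 × 197000 + 0.12 × 141000 = 173360 + 16920 = 190280
EV(B) = 0.6 × 133000 + 0.2 × 112000 + 0.2 × 161000 = 79800 + 22400 + 32200 = 134400
Overall = 0.2 × 190280 + 0.8 × 134400 = 38056 + 107520 = 145576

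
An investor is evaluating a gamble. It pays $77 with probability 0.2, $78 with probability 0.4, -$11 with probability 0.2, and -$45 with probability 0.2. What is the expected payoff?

EV = 0.2 × 77 + 0.4 × 78 + 0.2 × (-11) + 0.2 × (-45) = 15.4 + 31.2 − 2.2 − 9 = 35.4

$35.40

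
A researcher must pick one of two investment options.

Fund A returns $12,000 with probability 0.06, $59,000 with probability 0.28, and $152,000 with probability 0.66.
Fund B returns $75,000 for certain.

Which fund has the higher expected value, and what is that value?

Fund A ($117,560)

Fund A = 0.06 × 12000 + 0.28 × 59000 + 0.66 × 152000 = 720 + 16520 + 100320 = 117560
Fund B: 75000 (certain)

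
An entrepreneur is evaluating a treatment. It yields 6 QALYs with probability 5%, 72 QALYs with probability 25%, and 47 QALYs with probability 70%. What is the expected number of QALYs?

51.2 QALYs

EV = 0.05 × 6 + 0.25 × 72 + 0.7 × 47 = 0.3 + 18 + 32.9 = 51.2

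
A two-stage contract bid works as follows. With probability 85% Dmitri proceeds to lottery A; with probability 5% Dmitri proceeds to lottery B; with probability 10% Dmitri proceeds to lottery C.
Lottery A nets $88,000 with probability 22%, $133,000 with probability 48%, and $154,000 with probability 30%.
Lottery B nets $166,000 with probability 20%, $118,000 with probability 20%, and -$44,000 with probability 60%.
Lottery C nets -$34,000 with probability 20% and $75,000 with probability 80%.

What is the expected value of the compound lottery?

$116,830

EV(A) = 0.22 × 88000 + 0.48 × 133000 + 0.3 × 154000 = 19360 + 63840 + 46200 = 129400
EV(B) = 0.2 × 166000 + 0.2 × 118000 + 0.6 × (-44000) = 33200 + 23600 − 26400 = 30400
EV(C) = 0.2 × (-34000) + 0.8 × 75000 = -6800 + 60000 = 53200
Overall = 0.85 × 129400 + 0.05 × 30400 + 0.1 × 53200 = 109990 + 1520 + 5320 = 116830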